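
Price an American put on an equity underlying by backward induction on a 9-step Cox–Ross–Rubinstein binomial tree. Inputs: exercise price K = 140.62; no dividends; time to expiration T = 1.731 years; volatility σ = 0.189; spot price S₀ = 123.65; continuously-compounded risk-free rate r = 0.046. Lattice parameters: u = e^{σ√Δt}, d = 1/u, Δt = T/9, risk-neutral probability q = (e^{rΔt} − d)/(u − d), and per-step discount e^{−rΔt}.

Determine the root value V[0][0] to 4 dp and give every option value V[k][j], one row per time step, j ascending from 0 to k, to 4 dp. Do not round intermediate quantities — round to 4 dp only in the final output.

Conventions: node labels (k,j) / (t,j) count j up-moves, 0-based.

Δt=0.19233  u=1.08642  d=0.92045  q=0.53283  discount=0.99119
step 9 (expiry): payoffs max(K−S,0) = 81.9770 71.4033 58.9230 44.1924 26.8058 6.2842 0.0000 0.0000 0.0000 0.0000
k=8: (k=8,j=0): S=63.7109, K−S=76.9091, hold=75.6705 ⇒ V=76.9091 exercise | (k=8,j=1): S=75.1984, K−S=65.4216, hold=64.1830 ⇒ V=65.4216 exercise | (k=8,j=2): S=88.7572, K−S=51.8628, hold=50.6241 ⇒ V=51.8628 exercise | (k=8,j=3): S=104.7608, K−S=35.8592, hold=34.6205 ⇒ V=35.8592 exercise | (k=8,j=4): S=123.6500, K−S=16.9700, hold=15.7314 ⇒ V=16.9700 exercise | (k=8,j=5): S=145.9450, K−S=0.0000, hold=2.9099 ⇒ V=2.9099 continue | (k=8,j=6): S=172.2600, K−S=0.0000, hold=0.0000 ⇒ V=0.0000 continue | (k=8,j=7): S=203.3198, K−S=0.0000, hold=0.0000 ⇒ V=0.0000 continue | (k=8,j=8): S=239.9799, K−S=0.0000, hold=0.0000 ⇒ V=0.0000 continue
k=7: (k=7,j=0): S=69.2167, K−S=71.4033, hold=70.1647 ⇒ V=71.4033 exercise | (k=7,j=1): S=81.6970, K−S=58.9230, hold=57.6844 ⇒ V=58.9230 exercise | (k=7,j=2): S=96.4276, K−S=44.1924, hold=42.9538 ⇒ V=44.1924 exercise | (k=7,j=3): S=113.8142, K−S=26.8058, hold=25.5672 ⇒ V=26.8058 exercise | (k=7,j=4): S=134.3358, K−S=6.2842, hold=9.3948 ⇒ V=9.3948 continue | (k=7,j=5): S=158.5575, K−S=0.0000, hold=1.3474 ⇒ V=1.3474 continue | (k=7,j=6): S=187.1467, K−S=0.0000, hold=0.0000 ⇒ V=0.0000 continue | (k=7,j=7): S=220.8906, K−S=0.0000, hold=0.0000 ⇒ V=0.0000 continue
k=6: (k=6,j=0): S=75.1984, K−S=65.4216, hold=64.1830 ⇒ V=65.4216 exercise | (k=6,j=1): S=88.7572, K−S=51.8628, hold=50.6241 ⇒ V=51.8628 exercise | (k=6,j=2): S=104.7608, K−S=35.8592, hold=34.6205 ⇒ V=35.8592 exercise | (k=6,j=3): S=123.6500, K−S=16.9700, hold=17.3742 ⇒ V=17.3742 continue | (k=6,j=4): S=145.9450, K−S=0.0000, hold=5.0619 ⇒ V=5.0619 continue | (k=6,j=5): S=172.2600, K−S=0.0000, hold=0.6239 ⇒ V=0.6239 continue | (k=6,j=6): S=203.3198, K−S=0.0000, hold=0.0000 ⇒ V=0.0000 continue
k=5: (k=5,j=0): S=81.6970, K−S=58.9230, hold=57.6844 ⇒ V=58.9230 exercise | (k=5,j=1): S=96.4276, K−S=44.1924, hold=42.9538 ⇒ V=44.1924 exercise | (k=5,j=2): S=113.8142, K−S=26.8058, hold=25.7806 ⇒ V=26.8058 exercise | (k=5,j=3): S=134.3358, K−S=6.2842, hold=10.7185 ⇒ V=10.7185 continue | (k=5,j=4): S=158.5575, K−S=0.0000, hold=2.6734 ⇒ V=2.6734 continue | (k=5,j=5): S=187.1467, K−S=0.0000, hold=0.2889 ⇒ V=0.2889 continue
k=4: (k=4,j=0): S=88.7572, K−S=51.8628, hold=50.6241 ⇒ V=51.8628 exercise | (k=4,j=1): S=104.7608, K−S=35.8592, hold=34.6205 ⇒ V=35.8592 exercise | (k=4,j=2): S=123.6500, K−S=16.9700, hold=18.0733 ⇒ V=18.0733 continue | (k=4,j=3): S=145.9450, K−S=0.0000, hold=6.3752 ⇒ V=6.3752 continue | (k=4,j=4): S=172.2600, K−S=0.0000, hold=1.3905 ⇒ V=1.3905 continue
k=3: (k=3,j=0): S=96.4276, K−S=44.1924, hold=42.9538 ⇒ V=44.1924 exercise | (k=3,j=1): S=113.8142, K−S=26.8058, hold=26.1499 ⇒ V=26.8058 exercise | (k=3,j=2): S=134.3358, K−S=6.2842, hold=11.7358 ⇒ V=11.7358 continue | (k=3,j=3): S=158.5575, K−S=0.0000, hold=3.6864 ⇒ V=3.6864 continue
k=2: (k=2,j=0): S=104.7608, K−S=35.8592, hold=34.6205 ⇒ V=35.8592 exercise | (k=2,j=1): S=123.6500, K−S=16.9700, hold=18.6106 ⇒ V=18.6106 continue | (k=2,j=2): S=145.9450, K−S=0.0000, hold=7.3812 ⇒ V=7.3812 continue
k=1: (k=1,j=0): S=113.8142, K−S=26.8058, hold=26.4336 ⇒ V=26.8058 exercise | (k=1,j=1): S=134.3358, K−S=6.2842, hold=12.5160 ⇒ V=12.5160 continue
k=0: (k=0,j=0): S=123.6500, K−S=16.9700, hold=19.0226 ⇒ V=19.0226 continue

price = 19.0226
tree:
19.0226
26.8058 12.5160
35.8592 18.6106 7.3812
44.1924 26.8058 11.7358 3.6864
51.8628 35.8592 18.0733 6.3752 1.3905
58.9230 44.1924 26.8058 10.7185 2.6734 0.2889
65.4216 51.8628 35.8592 17.3742 5.0619 0.6239 0.0000
71.4033 58.9230 44.1924 26.8058 9.3948 1.3474 0.0000 0.0000
76.9091 65.4216 51.8628 35.8592 16.9700 2.9099 0.0000 0.0000 0.0000
81.9770 71.4033 58.9230 44.1924 26.8058 6.2842 0.0000 0.0000 0.0000 0.0000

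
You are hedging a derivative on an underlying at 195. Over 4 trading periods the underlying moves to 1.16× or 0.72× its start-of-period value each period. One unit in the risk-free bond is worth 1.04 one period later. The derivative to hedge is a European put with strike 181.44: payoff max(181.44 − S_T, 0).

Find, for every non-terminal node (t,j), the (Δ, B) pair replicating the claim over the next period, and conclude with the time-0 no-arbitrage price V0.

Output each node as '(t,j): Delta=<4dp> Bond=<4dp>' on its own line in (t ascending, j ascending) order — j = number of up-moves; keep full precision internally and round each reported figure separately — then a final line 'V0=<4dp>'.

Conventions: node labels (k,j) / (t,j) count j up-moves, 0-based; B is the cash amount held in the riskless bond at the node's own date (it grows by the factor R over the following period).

(0,0): Delta=-0.2971 Bond=72.6077
(1,0): Delta=-0.7015 Bond=132.2841
(1,1): Delta=-0.2030 Bond=54.2225
(2,0): Delta=-1.0000 Bond=167.7515
(2,1): Delta=-0.6320 Bond=126.2595
(2,2): Delta=-0.1032 Bond=30.1909
(3,0): Delta=-1.0000 Bond=174.4615
(3,1): Delta=-1.0000 Bond=174.4615
(3,2): Delta=-0.5464 Bond=115.1279
(3,3): Delta=0.0000 Bond=0.0000
V0=14.6677

Arbitrage-free pricing uses the up-move probability p* = (R−d)/(u−d) = 0.7273, discounting each step at R = 1.04.
At maturity the claim pays: V(4,0)=129.0360, V(4,1)=97.0113, V(4,2)=45.4160, V(4,3)=0.0000, V(4,4)=0.0000
(3,0): S=72.7834. Δ = (V_up−V_dn)/(S_up−S_dn) = (97.0113−129.0360)/(84.4287−52.4040) = -1.0000. V = [p*·97.0113 + (1−p*)·129.0360]/1.04 = 101.6782. B = V − Δ·S = 174.4615.
(3,1): S=117.2621. Δ = (V_up−V_dn)/(S_up−S_dn) = (45.4160−97.0113)/(136.0240−84.4287) = -1.0000. V = [p*·45.4160 + (1−p*)·97.0113]/1.04 = 57.1995. B = V − Δ·S = 174.4615.
(3,2): S=188.9222. Δ = (V_up−V_dn)/(S_up−S_dn) = (0.0000−45.4160)/(219.1498−136.0240) = -0.5464. V = [p*·0.0000 + (1−p*)·45.4160]/1.04 = 11.9098. B = V − Δ·S = 115.1279.
(3,3): S=304.3747. Δ = (V_up−V_dn)/(S_up−S_dn) = (0.0000−0.0000)/(353.0747−219.1498) = 0.0000. V = [p*·0.0000 + (1−p*)·0.0000]/1.04 = 0.0000. B = V − Δ·S = 0.0000.
(2,0): S=101.0880. Δ = (V_up−V_dn)/(S_up−S_dn) = (57.1995−101.6782)/(117.2621−72.7834) = -1.0000. V = [p*·57.1995 + (1−p*)·101.6782]/1.04 = 66.6635. B = V − Δ·S = 167.7515.
(2,1): S=162.8640. Δ = (V_up−V_dn)/(S_up−S_dn) = (11.9098−57.1995)/(188.9222−117.2621) = -0.6320. V = [p*·11.9098 + (1−p*)·57.1995]/1.04 = 23.3284. B = V − Δ·S = 126.2595.
(2,2): S=262.3920. Δ = (V_up−V_dn)/(S_up−S_dn) = (0.0000−11.9098)/(304.3747−188.9222) = -0.1032. V = [p*·0.0000 + (1−p*)·11.9098]/1.04 = 3.1232. B = V − Δ·S = 30.1909.
(1,0): S=140.4000. Δ = (V_up−V_dn)/(S_up−S_dn) = (23.3284−66.6635)/(162.8640−101.0880) = -0.7015. V = [p*·23.3284 + (1−p*)·66.6635]/1.04 = 33.7952. B = V − Δ·S = 132.2841.
(1,1): S=226.2000. Δ = (V_up−V_dn)/(S_up−S_dn) = (3.1232−23.3284)/(262.3920−162.8640) = -0.2030. V = [p*·3.1232 + (1−p*)·23.3284]/1.04 = 8.3016. B = V − Δ·S = 54.2225.
(0,0): S=195.0000. Δ = (V_up−V_dn)/(S_up−S_dn) = (8.3016−33.7952)/(226.2000−140.4000) = -0.2971. V = [p*·8.3016 + (1−p*)·33.7952]/1.04 = 14.6677. B = V − Δ·S = 72.6077.
Sanity check at the root: Δ(0,0)·S0 + B(0,0) reproduces V0 = 14.6677.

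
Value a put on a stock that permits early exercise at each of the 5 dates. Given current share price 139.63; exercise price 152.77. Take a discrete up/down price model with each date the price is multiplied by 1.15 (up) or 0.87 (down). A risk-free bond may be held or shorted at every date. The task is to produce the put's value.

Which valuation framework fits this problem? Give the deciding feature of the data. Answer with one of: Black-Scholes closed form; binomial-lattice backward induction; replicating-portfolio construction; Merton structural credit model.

framework: binomial-lattice backward induction

Key observation: the defining feature is the embedded early-exercise option across 5 discrete dates on the spot-139.63 tree; pricing the strike-152.77 put means working backward with an exercise test at every node.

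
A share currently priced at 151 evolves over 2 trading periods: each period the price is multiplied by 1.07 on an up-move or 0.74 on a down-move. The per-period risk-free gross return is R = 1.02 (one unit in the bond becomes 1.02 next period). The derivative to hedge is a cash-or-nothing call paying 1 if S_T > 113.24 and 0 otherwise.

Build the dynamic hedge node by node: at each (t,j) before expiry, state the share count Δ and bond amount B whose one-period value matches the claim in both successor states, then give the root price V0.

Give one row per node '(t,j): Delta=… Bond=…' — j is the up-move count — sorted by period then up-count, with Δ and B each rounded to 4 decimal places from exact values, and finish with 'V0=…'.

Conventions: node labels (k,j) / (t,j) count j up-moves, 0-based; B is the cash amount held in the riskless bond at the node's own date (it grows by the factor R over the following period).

Since d<R<u, set p* = (R−d)/(u−d) = 0.8485; price each node as the discounted p*-expectation of its children.
Terminal payoffs: V(2,0)=0.0000, V(2,1)=1.0000, V(2,2)=1.0000
(1,0): S=111.7400. Δ = (V_up−V_dn)/(S_up−S_dn) = (1.0000−0.0000)/(119.5618−82.6876) = 0.0271. V = [p*·1.0000 + (1−p*)·0.0000]/1.02 = 0.8318. B = V − Δ·S = -2.1985.
(1,1): S=161.5700. Δ = (V_up−V_dn)/(S_up−S_dn) = (1.0000−1.0000)/(172.8799−119.5618) = 0.0000. V = [p*·1.0000 + (1−p*)·1.0000]/1.02 = 0.9804. B = V − Δ·S = 0.9804.
(0,0): S=151.0000. Δ = (V_up−V_dn)/(S_up−S_dn) = (0.9804−0.8318)/(161.5700−111.7400) = 0.0030. V = [p*·0.9804 + (1−p*)·0.8318]/1.02 = 0.9391. B = V − Δ·S = 0.4890.
Check: Δ(0,0)·S0 + B(0,0) = 0.9391 = V0.

(0,0): Delta=0.0030 Bond=0.4890
(1,0): Delta=0.0271 Bond=-2.1985
(1,1): Delta=0.0000 Bond=0.9804
V0=0.9391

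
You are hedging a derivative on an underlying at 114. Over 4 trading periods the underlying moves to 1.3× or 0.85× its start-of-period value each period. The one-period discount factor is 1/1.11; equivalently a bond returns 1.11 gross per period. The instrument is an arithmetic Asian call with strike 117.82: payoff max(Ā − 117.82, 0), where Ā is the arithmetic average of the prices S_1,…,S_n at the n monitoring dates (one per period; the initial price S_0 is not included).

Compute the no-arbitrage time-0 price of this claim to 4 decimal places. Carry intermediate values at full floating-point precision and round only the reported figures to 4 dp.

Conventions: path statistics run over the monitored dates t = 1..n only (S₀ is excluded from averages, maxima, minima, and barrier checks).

Set p* = 0.5778 (from d < R < u); the path-dependent value is the discounted p*-expectation over all price paths.
Enumerate all 2^4 = 16 price paths (U = up ×1.3, D = down ×0.85); each path with k up-moves has probability p*^k·(1−p*)^(4−k).
DDDD: Ā=77.1960, payoff=0.0000, prob=0.031781
UDDD: Ā=118.0645, payoff=0.2445, prob=0.043489
DUDD: Ā=105.2395, payoff=0.0000, prob=0.043489
UUDD: Ā=160.9545, payoff=43.1345, prob=0.059512
DDUD: Ā=94.3382, payoff=0.0000, prob=0.043489
UDUD: Ā=144.2820, payoff=26.4620, prob=0.059512
DUUD: Ā=131.4570, payoff=13.6370, prob=0.059512
UUUD: Ā=201.0518, payoff=83.2318, prob=0.081437
DDDU: Ā=85.0721, payoff=0.0000, prob=0.043489
UDDU: Ā=130.1103, payoff=12.2903, prob=0.059512
DUDU: Ā=117.2853, payoff=0.0000, prob=0.059512
UUDU: Ā=179.3776, payoff=61.5576, prob=0.081437
DDUU: Ā=106.3841, payoff=0.0000, prob=0.059512
UDUU: Ā=162.7051, payoff=44.8851, prob=0.081437
DUUU: Ā=149.8801, payoff=32.0601, prob=0.081437
UUUU: Ā=229.2284, payoff=111.4083, prob=0.111441
Price = Σ prob·payoff / R^4 = 36.168313 / 1.518070 = 23.8252

price = 23.8252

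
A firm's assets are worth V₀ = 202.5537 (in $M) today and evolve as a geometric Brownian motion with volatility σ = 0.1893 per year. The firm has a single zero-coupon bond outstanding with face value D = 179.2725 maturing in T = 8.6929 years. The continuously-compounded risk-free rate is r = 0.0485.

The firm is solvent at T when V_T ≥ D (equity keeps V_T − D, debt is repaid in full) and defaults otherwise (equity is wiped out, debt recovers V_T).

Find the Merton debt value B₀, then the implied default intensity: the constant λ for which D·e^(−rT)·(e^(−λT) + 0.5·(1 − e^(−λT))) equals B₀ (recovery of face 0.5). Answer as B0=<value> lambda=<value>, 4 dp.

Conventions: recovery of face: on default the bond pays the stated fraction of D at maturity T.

Work the structural quantities from V₀ = 202.5537 against face 179.2725:
d₁ = [ln(V₀/D) + (r + σ²/2)T] / (σ√T)
   = [ln(202.5537/179.2725) + (0.0485 + 0.5·0.1893²)·8.6929] / (0.1893·√8.6929)
   = [0.122098 + 0.577358] / 0.558127 = 1.253221
d₂ = d₁ − σ√T = 1.253221 − 0.558127 = 0.695094
N(d₁) = 0.894937,  N(d₂) = 0.756502,  e^(−rT) = 0.655993
E₀ = V₀·N(d₁) − D·e^(−rT)·N(d₂)
   = 202.5537·0.894937 − 179.2725·0.655993·0.756502 = 92.307162
B₀ = V₀ − E₀ = 202.5537 − 92.307162 = 110.246538
e^(−λT) = (B₀·e^(rT)/D − 0.5)/(1 − 0.5) = (110.2465·1.524407/179.2725 − 0.5)/0.5 = 0.87491740
λ = −ln(0.87491740)/8.6929 = 0.015372

B0=110.2465 lambda=0.0154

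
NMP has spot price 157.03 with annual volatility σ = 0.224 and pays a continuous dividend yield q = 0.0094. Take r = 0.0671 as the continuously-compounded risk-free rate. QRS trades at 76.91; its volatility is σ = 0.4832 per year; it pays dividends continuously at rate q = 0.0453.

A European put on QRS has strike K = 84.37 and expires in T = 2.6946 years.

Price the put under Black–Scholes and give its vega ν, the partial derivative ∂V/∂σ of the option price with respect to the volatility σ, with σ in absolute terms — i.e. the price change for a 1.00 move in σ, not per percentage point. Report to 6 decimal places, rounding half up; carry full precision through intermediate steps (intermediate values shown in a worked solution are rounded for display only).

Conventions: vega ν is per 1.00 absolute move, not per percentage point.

σ√T = 0.4832·√2.6946 = 0.793184
d₁ = (ln(S/K) + (r−q+σ²/2)T) / (σ√T) = (ln(76.91/84.37) + (0.0671−0.0453+0.4832²/2)·2.6946) / 0.793184 = (-0.092576 + 0.373313) / 0.793184 = 0.353937
d₂ = d₁ − σ√T = 0.353937 − 0.793184 = -0.439248
e^{−rT} = 0.834596
e^{−qT} = 0.885090
N(−d₁) = 0.361693,  N(−d₂) = 0.669759
Put price V = K·e^{−rT}·N(−d₂) − S·e^{−qT}·N(−d₁) = 47.160979 − 24.621292 = 22.539686
φ(d₁) = (1/√(2π))·e^{−d₁²/2} = 0.374721
ν = S·e^{−qT}·φ(d₁)·√T = 41.872167

price = 22.539686
ν = 41.872167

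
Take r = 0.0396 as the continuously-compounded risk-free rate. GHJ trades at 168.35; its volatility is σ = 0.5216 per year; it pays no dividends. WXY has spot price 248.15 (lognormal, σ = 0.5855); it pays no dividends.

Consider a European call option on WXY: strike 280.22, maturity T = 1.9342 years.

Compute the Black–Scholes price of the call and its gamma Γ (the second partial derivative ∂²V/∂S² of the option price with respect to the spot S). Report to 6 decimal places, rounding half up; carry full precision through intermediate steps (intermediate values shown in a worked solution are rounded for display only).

σ√T = 0.5855·√1.9342 = 0.814287
d₁ = (ln(S/K) + (r+σ²/2)T) / (σ√T) = (ln(248.15/280.22) + (0.0396+0.5855²/2)·1.9342) / 0.814287 = (-0.121542 + 0.408126) / 0.814287 = 0.351945
d₂ = d₁ − σ√T = 0.351945 − 0.814287 = -0.462342
e^{−rT} = 0.926266
N(d₁) = 0.637560,  N(d₂) = 0.321918
Call price V = S·N(d₁) − K·e^{−rT}·N(d₂) = 158.210599 − 83.556454 = 74.654145
φ(d₁) = (1/√(2π))·e^{−d₁²/2} = 0.374984
Γ = φ(d₁) / (S·σ·√T) = 0.001856

price = 74.654145
Γ = 0.001856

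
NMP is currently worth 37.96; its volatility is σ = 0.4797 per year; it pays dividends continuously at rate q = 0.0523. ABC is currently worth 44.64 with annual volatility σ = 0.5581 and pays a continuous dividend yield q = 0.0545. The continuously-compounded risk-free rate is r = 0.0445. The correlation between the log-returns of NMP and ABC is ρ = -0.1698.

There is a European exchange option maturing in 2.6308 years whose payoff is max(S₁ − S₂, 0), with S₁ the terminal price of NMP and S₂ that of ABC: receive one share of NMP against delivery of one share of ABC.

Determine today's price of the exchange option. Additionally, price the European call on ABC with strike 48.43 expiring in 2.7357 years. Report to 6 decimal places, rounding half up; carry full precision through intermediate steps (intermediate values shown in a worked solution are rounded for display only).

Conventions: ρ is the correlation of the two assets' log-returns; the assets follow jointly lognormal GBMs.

σ_eff = √(σ₁² + σ₂² − 2ρσ₁σ₂) = √(0.4797² + 0.5581² − 2·-0.1698·0.4797·0.5581) = 0.795302
d₁ = (ln(S₁/S₂) + (q₂ − q₁ + σ_eff²/2)T) / (σ_eff√T) = (ln(37.96/44.64) + (0.0545 − 0.0523 + 0.316253)·2.6308) / 1.289960 = 0.523806
d₂ = d₁ − σ_eff√T = 0.523806 − 1.289960 = -0.766154
N(d₁) = 0.699793,  N(d₂) = 0.221792
V = S₁·e^{−q₁T}·N(d₁) − S₂·e^{−q₂T}·N(d₂) = 23.149466 − 8.578321 = 14.571144
[vanilla: ABC call K=48.43]
σ√T = 0.5581·√2.7357 = 0.923095
d₁ = (ln(S/K) + (r−q+σ²/2)T) / (σ√T) = (ln(44.64/48.43) + (0.0445−0.0545+0.5581²/2)·2.7357) / 0.923095 = (-0.081489 + 0.398695) / 0.923095 = 0.343633
d₂ = d₁ − σ√T = 0.343633 − 0.923095 = -0.579462
e^{−rT} = 0.885380
e^{−qT} = 0.861487
N(d₁) = 0.634439,  N(d₂) = 0.281139
price = S·e^{−qT}·N(d₁) − K·e^{−rT}·N(d₂) = 24.398466 − 12.054935 = 12.343531

exchange price = 14.571144
price(ABC call K=48.43) = 12.343531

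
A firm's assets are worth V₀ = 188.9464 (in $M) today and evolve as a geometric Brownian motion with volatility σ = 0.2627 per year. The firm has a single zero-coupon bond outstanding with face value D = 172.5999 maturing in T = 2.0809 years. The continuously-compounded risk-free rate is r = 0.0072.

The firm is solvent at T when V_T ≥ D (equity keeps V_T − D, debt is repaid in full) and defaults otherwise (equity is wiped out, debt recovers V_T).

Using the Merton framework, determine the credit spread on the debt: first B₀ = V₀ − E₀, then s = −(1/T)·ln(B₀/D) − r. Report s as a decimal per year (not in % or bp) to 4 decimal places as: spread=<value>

spread=0.0555

Apply the equity-as-call identities (strike 172.5999, horizon 2.0809 years):
d₁ = [ln(V₀/D) + (r + σ²/2)T] / (σ√T)
   = [ln(188.9464/172.5999) + (0.0072 + 0.5·0.2627²)·2.0809] / (0.2627·√2.0809)
   = [0.090487 + 0.086785] / 0.378953 = 0.467795
d₂ = d₁ − σ√T = 0.467795 − 0.378953 = 0.088842
N(d₁) = 0.680034,  N(d₂) = 0.535396,  e^(−rT) = 0.985129
E₀ = V₀·N(d₁) − D·e^(−rT)·N(d₂)
   = 188.9464·0.680034 − 172.5999·0.985129·0.535396 = 37.454931
B₀ = V₀ − E₀ = 188.9464 − 37.454931 = 151.491469
spread = −(1/T)·ln(B₀/D) − r = −(1/2.0809)·ln(151.491469/172.5999) − 0.0072 = 0.05548773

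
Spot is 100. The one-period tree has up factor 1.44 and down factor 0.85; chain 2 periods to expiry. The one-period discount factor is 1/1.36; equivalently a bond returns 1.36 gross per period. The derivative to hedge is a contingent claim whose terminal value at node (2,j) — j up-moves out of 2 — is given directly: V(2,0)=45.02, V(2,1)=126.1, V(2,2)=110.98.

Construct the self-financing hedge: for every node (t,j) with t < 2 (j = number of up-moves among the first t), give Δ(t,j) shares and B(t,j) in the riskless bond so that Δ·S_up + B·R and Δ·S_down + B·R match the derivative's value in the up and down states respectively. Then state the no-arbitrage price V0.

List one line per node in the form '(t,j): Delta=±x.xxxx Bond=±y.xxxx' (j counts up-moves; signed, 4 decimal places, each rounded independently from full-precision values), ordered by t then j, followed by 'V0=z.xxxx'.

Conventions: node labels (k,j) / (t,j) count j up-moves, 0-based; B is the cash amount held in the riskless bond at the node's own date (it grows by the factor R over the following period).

Risk-neutral probability p* = (R−d)/(u−d) = (1.36−0.85)/(1.44−0.85) = 0.8644.
Expiry values: V(2,0)=45.0200, V(2,1)=126.1000, V(2,2)=110.9800
  t=1,j=0: stock 85.0000 → up 122.4000 (V=126.1000), down 72.2500 (V=45.0200). Price 84.6368; hedge Δ=1.6167, bond B=-52.7869.
  t=1,j=1: stock 144.0000 → up 207.3600 (V=110.9800), down 122.4000 (V=126.1000). Price 83.1104; hedge Δ=-0.1780, bond B=108.7375.
  t=0,j=0: stock 100.0000 → up 144.0000 (V=83.1104), down 85.0000 (V=84.6368). Price 61.2628; hedge Δ=-0.0259, bond B=63.8499.
As a check, the time-0 holding Δ(0,0)·S0 + B(0,0) comes to 61.2628 — exactly V0.

(0,0): Delta=-0.0259 Bond=63.8499
(1,0): Delta=1.6167 Bond=-52.7869
(1,1): Delta=-0.1780 Bond=108.7375
V0=61.2628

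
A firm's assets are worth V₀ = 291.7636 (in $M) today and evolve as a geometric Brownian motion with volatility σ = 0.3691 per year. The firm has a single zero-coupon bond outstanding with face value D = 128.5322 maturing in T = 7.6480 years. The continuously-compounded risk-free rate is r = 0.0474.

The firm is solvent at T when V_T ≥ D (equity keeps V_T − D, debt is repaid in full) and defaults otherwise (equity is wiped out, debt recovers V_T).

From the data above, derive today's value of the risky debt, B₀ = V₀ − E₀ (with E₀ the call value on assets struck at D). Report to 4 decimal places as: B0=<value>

B0=80.2100

Apply the equity-as-call identities (strike 128.5322, horizon 7.6480 years):
d₁ = [ln(V₀/D) + (r + σ²/2)T] / (σ√T)
   = [ln(291.7636/128.5322) + (0.0474 + 0.5·0.3691²)·7.6480] / (0.3691·√7.6480)
   = [0.819764 + 0.883477] / 1.020747 = 1.668623
d₂ = d₁ − σ√T = 1.668623 − 1.020747 = 0.647876
N(d₁) = 0.952404,  N(d₂) = 0.741468,  e^(−rT) = 0.695924
E₀ = V₀·N(d₁) − D·e^(−rT)·N(d₂)
   = 291.7636·0.952404 − 128.5322·0.695924·0.741468 = 211.553564
B₀ = V₀ − E₀ = 291.7636 − 211.553564 = 80.210036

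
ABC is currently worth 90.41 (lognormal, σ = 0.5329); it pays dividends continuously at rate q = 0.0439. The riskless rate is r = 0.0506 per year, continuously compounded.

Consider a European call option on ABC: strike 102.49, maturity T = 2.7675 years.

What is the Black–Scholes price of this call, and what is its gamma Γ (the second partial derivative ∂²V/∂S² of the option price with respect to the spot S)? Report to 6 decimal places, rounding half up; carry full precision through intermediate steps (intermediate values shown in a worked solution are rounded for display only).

σ√T = 0.5329·√2.7675 = 0.886522
d₁ = (ln(S/K) + (r−q+σ²/2)T) / (σ√T) = (ln(90.41/102.49) + (0.0506−0.0439+0.5329²/2)·2.7675) / 0.886522 = (-0.125410 + 0.411503) / 0.886522 = 0.322713
d₂ = d₁ − σ√T = 0.322713 − 0.886522 = -0.563809
e^{−rT} = 0.869327
e^{−qT} = 0.885597
N(d₁) = 0.626544,  N(d₂) = 0.286442
Call price V = S·e^{−qT}·N(d₁) − K·e^{−rT}·N(d₂) = 50.165379 − 25.521244 = 24.644135
φ(d₁) = (1/√(2π))·e^{−d₁²/2} = 0.378700
Γ = e^{−qT}·φ(d₁) / (S·σ·√T) = 0.004184

price = 24.644135
Γ = 0.004184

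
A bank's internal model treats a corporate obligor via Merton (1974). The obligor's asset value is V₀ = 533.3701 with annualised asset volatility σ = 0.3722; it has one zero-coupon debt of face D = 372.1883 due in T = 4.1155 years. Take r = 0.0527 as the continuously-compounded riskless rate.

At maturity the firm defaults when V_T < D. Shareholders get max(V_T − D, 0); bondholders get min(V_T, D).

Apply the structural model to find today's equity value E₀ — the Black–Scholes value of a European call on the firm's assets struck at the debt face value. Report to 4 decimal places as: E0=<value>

Work the structural quantities from V₀ = 533.3701 against face 372.1883:
d₁ = [ln(V₀/D) + (r + σ²/2)T] / (σ√T)
   = [ln(533.3701/372.1883) + (0.0527 + 0.5·0.3722²)·4.1155] / (0.3722·√4.1155)
   = [0.359816 + 0.501953] / 0.755071 = 1.141308
d₂ = d₁ − σ√T = 1.141308 − 0.755071 = 0.386237
N(d₁) = 0.873129,  N(d₂) = 0.650340,  e^(−rT) = 0.805021
E₀ = V₀·N(d₁) − D·e^(−rT)·N(d₂)
   = 533.3701·0.873129 − 372.1883·0.805021·0.650340 = 270.846621

E0=270.8466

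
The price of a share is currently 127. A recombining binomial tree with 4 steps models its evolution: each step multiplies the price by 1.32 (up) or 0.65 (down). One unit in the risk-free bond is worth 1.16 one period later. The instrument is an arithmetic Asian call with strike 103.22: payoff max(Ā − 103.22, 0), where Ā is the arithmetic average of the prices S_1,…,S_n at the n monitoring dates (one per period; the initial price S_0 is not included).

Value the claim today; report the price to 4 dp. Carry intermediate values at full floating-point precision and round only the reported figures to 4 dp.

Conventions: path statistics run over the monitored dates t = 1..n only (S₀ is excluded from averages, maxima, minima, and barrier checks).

No-arbitrage gives p* = (R−d)/(u−d) = 0.7612: enumerate every path, weight its payoff by its p*-probability, and discount by R^4.
Enumerate all 2^4 = 16 price paths (U = up ×1.32, D = down ×0.65); each path with k up-moves has probability p*^k·(1−p*)^(4−k).
DDDD: Ā=48.4388, payoff=0.0000, prob=0.003252
UDDD: Ā=98.3680, payoff=0.0000, prob=0.010366
DUDD: Ā=77.0955, payoff=0.0000, prob=0.010366
UUDD: Ā=156.5632, payoff=53.3432, prob=0.033043
DDUD: Ā=63.2684, payoff=0.0000, prob=0.010366
UDUD: Ā=128.4835, payoff=25.2635, prob=0.033043
DUUD: Ā=107.2110, payoff=3.9910, prob=0.033043
UUUD: Ā=217.7208, payoff=114.5008, prob=0.105325
DDDU: Ā=54.2808, payoff=0.0000, prob=0.010366
UDDU: Ā=110.2317, payoff=7.0117, prob=0.033043
DUDU: Ā=88.9592, payoff=0.0000, prob=0.033043
UUDU: Ā=180.6556, payoff=77.4356, prob=0.105325
DDUU: Ā=75.1321, payoff=0.0000, prob=0.033043
UDUU: Ā=152.5759, payoff=49.3559, prob=0.105325
DUUU: Ā=131.3034, payoff=28.0834, prob=0.105325
UUUU: Ā=266.6468, payoff=163.4268, prob=0.335723
Price = Σ prob·payoff / R^4 = 86.199145 / 1.810639 = 47.6070

price = 47.6070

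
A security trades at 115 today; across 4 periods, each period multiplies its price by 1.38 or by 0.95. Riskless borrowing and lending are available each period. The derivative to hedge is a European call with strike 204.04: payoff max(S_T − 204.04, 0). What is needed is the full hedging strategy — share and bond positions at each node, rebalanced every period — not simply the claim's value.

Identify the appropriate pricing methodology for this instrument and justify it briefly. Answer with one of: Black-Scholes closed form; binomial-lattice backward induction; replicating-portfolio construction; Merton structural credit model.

framework: replicating-portfolio construction

Key observation: a price alone would not answer the question — the per-node share/bond construction on the spot-115, 1.38/0.95 tree is required, and only the replicating-portfolio method yields it.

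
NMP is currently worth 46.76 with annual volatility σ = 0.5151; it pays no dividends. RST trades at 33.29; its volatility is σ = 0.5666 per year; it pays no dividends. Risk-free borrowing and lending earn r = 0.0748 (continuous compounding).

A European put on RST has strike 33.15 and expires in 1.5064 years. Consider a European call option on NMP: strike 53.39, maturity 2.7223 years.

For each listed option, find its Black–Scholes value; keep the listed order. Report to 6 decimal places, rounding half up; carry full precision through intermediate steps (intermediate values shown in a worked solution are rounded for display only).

price(RST put K=33.15) = 6.832920
price(NMP call K=53.39) = 16.514010

[RST put K=33.15]
σ√T = 0.5666·√1.5064 = 0.695419
d₁ = (ln(S/K) + (r+σ²/2)T) / (σ√T) = (ln(33.29/33.15) + (0.0748+0.5666²/2)·1.5064) / 0.695419 = (0.004214 + 0.354483) / 0.695419 = 0.515800
d₂ = d₁ − σ√T = 0.515800 − 0.695419 = -0.179620
e^{−rT} = 0.893438
N(−d₁) = 0.302997,  N(−d₂) = 0.571274
price = K·e^{−rT}·N(−d₂) − S·N(−d₁) = 16.919695 − 10.086776 = 6.832920
[NMP call K=53.39]
σ√T = 0.5151·√2.7223 = 0.849884
d₁ = (ln(S/K) + (r+σ²/2)T) / (σ√T) = (ln(46.76/53.39) + (0.0748+0.5151²/2)·2.7223) / 0.849884 = (-0.132595 + 0.564779) / 0.849884 = 0.508521
d₂ = d₁ − σ√T = 0.508521 − 0.849884 = -0.341363
e^{−rT} = 0.815766
N(d₁) = 0.694456,  N(d₂) = 0.366415
price = S·N(d₁) − K·e^{−rT}·N(d₂) = 32.472766 − 15.958755 = 16.514010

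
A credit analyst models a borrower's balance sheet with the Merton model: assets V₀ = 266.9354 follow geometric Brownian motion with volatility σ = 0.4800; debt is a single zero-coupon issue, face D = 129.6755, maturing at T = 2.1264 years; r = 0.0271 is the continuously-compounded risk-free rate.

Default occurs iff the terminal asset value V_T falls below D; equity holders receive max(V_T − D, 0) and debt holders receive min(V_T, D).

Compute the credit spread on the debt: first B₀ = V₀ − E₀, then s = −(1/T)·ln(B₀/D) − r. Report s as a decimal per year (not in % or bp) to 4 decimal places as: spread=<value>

spread=0.0323

Apply the equity-as-call identities (strike 129.6755, horizon 2.1264 years):
d₁ = [ln(V₀/D) + (r + σ²/2)T] / (σ√T)
   = [ln(266.9354/129.6755) + (0.0271 + 0.5·0.4800²)·2.1264] / (0.4800·√2.1264)
   = [0.721972 + 0.302587] / 0.699945 = 1.463770
d₂ = d₁ − σ√T = 1.463770 − 0.699945 = 0.763826
N(d₁) = 0.928372,  N(d₂) = 0.777514,  e^(−rT) = 0.944003
E₀ = V₀·N(d₁) − D·e^(−rT)·N(d₂)
   = 266.9354·0.928372 − 129.6755·0.944003·0.777514 = 152.636511
B₀ = V₀ − E₀ = 266.9354 − 152.636511 = 114.298889
spread = −(1/T)·ln(B₀/D) − r = −(1/2.1264)·ln(114.298889/129.6755) − 0.0271 = 0.03225775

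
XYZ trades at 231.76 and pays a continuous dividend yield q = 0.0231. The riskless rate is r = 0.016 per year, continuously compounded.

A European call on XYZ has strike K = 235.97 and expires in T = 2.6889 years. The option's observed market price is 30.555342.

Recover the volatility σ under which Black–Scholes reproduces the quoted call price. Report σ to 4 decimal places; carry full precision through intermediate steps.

sigma = 0.2393

At σ = 0.2393 the Black–Scholes value reproduces the quote:
σ√T = 0.2393·√2.6889 = 0.392401
d₁ = (ln(S/K) + (r−q+σ²/2)T) / (σ√T) = (ln(231.76/235.97) + (0.016−0.0231+0.2393²/2)·2.6889) / 0.392401 = (-0.018002 + 0.057898) / 0.392401 = 0.101671
d₂ = d₁ − σ√T = 0.101671 − 0.392401 = -0.290730
e^{−rT} = 0.957890
e^{−qT} = 0.939776
N(d₁) = 0.540491,  N(d₂) = 0.385629
V = S·e^{−qT}·N(d₁) − K·e^{−rT}·N(d₂) = 117.720305 − 87.164963 = 30.555342 (matching the quote); vega is positive throughout, so no other σ reproduces this price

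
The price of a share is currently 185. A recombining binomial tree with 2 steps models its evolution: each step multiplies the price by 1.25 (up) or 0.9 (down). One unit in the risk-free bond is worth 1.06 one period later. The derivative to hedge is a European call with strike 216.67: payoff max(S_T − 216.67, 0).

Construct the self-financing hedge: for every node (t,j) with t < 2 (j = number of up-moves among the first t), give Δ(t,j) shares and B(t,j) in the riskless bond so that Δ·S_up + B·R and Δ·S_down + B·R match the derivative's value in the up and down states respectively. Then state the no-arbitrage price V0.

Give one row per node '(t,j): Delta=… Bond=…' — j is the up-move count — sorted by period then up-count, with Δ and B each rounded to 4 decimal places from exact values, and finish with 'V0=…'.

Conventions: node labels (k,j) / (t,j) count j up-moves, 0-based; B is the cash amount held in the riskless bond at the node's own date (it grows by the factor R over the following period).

No-arbitrage ⇒ martingale measure with p* = (R−d)/(u−d) = 0.4571.
Payoffs at expiry: V(2,0)=0.0000, V(2,1)=0.0000, V(2,2)=72.3925
Node (1,0) S=166.5000: V=(p*·0.0000+(1−p*)·0.0000)/1.06=0.0000; Δ=(0.0000−0.0000)/(208.1250−149.8500)=0.0000; B=V−Δ·S=0.0000
Node (1,1) S=231.2500: V=(p*·72.3925+(1−p*)·0.0000)/1.06=31.2205; Δ=(72.3925−0.0000)/(289.0625−208.1250)=0.8944; B=V−Δ·S=-175.6152
Node (0,0) S=185.0000: V=(p*·31.2205+(1−p*)·0.0000)/1.06=13.4644; Δ=(31.2205−0.0000)/(231.2500−166.5000)=0.4822; B=V−Δ·S=-75.7370
As a check, the time-0 holding Δ(0,0)·S0 + B(0,0) comes to 13.4644 — exactly V0.

(0,0): Delta=0.4822 Bond=-75.7370
(1,0): Delta=0.0000 Bond=0.0000
(1,1): Delta=0.8944 Bond=-175.6152
V0=13.4644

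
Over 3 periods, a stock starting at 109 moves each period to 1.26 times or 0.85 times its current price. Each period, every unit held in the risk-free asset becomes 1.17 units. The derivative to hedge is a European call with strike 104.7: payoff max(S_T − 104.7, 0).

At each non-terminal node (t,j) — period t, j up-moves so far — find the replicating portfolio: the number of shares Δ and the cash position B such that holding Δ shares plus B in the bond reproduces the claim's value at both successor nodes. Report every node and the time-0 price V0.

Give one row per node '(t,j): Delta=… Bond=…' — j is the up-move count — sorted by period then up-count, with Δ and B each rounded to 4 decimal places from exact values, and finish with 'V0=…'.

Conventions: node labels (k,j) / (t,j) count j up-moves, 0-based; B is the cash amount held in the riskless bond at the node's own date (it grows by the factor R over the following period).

Under the risk-neutral measure, an up-move has probability p* = (R−d)/(u−d) = 0.7805 and values discount at R = 1.17.
At maturity the claim pays: V(3,0)=0.0000, V(3,1)=0.0000, V(3,2)=42.3911, V(3,3)=113.3410
  t=2,j=0: stock 78.7525 → up 99.2281 (V=0.0000), down 66.9396 (V=0.0000). Price 0.0000; hedge Δ=0.0000, bond B=0.0000.
  t=2,j=1: stock 116.7390 → up 147.0911 (V=42.3911), down 99.2281 (V=0.0000). Price 28.2784; hedge Δ=0.8857, bond B=-75.1146.
  t=2,j=2: stock 173.0484 → up 218.0410 (V=113.3410), down 147.0911 (V=42.3911). Price 83.5612; hedge Δ=1.0000, bond B=-89.4872.
  t=1,j=0: stock 92.6500 → up 116.7390 (V=28.2784), down 78.7525 (V=0.0000). Price 18.8641; hedge Δ=0.7444, bond B=-50.1077.
  t=1,j=1: stock 137.3400 → up 173.0484 (V=83.5612), down 116.7390 (V=28.2784). Price 61.0478; hedge Δ=0.9818, bond B=-73.7882.
  t=0,j=0: stock 109.0000 → up 137.3400 (V=61.0478), down 92.6500 (V=18.8641). Price 44.2632; hedge Δ=0.9439, bond B=-58.6240.
Check: Δ(0,0)·S0 + B(0,0) = 44.2632 = V0.

(0,0): Delta=0.9439 Bond=-58.6240
(1,0): Delta=0.7444 Bond=-50.1077
(1,1): Delta=0.9818 Bond=-73.7882
(2,0): Delta=0.0000 Bond=0.0000
(2,1): Delta=0.8857 Bond=-75.1146
(2,2): Delta=1.0000 Bond=-89.4872
V0=44.2632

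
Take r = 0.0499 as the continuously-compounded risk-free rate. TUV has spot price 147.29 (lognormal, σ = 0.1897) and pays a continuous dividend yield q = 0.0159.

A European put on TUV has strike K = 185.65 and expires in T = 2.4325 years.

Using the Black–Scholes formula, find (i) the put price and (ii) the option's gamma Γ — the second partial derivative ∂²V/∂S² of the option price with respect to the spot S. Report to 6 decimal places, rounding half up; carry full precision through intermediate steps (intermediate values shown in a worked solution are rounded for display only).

price = 31.572022
Γ = 0.008270

σ√T = 0.1897·√2.4325 = 0.295865
d₁ = (ln(S/K) + (r−q+σ²/2)T) / (σ√T) = (ln(147.29/185.65) + (0.0499−0.0159+0.1897²/2)·2.4325) / 0.295865 = (-0.231460 + 0.126473) / 0.295865 = -0.354846
d₂ = d₁ − σ√T = -0.354846 − 0.295865 = -0.650711
e^{−rT} = 0.885696
e^{−qT} = 0.962062
N(−d₁) = 0.638648,  N(−d₂) = 0.742384
Put price V = K·e^{−rT}·N(−d₂) − S·e^{−qT}·N(−d₁) = 122.069711 − 90.497689 = 31.572022
φ(d₁) = (1/√(2π))·e^{−d₁²/2} = 0.374600
Γ = e^{−qT}·φ(d₁) / (S·σ·√T) = 0.008270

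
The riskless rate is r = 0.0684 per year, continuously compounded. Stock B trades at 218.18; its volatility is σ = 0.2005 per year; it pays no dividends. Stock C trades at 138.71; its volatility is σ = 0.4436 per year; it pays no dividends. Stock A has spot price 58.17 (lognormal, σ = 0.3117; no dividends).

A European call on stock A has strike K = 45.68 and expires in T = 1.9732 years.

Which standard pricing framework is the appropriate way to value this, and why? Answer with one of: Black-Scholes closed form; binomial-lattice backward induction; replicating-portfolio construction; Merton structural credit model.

framework: Black-Scholes closed form

Key observation: the instrument is a plain European call (strike 45.68) on a lognormal asset; the exact continuous-time formula applies directly.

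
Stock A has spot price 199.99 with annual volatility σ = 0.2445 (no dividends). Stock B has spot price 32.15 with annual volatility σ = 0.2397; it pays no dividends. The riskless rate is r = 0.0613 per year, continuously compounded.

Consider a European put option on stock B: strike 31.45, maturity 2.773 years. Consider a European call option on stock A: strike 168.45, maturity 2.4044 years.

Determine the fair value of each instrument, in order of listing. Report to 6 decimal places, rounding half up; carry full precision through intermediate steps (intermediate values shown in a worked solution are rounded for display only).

[stock B put K=31.45]
σ√T = 0.2397·√2.773 = 0.399156
d₁ = (ln(S/K) + (r+σ²/2)T) / (σ√T) = (ln(32.15/31.45) + (0.0613+0.2397²/2)·2.773) / 0.399156 = (0.022013 + 0.249648) / 0.399156 = 0.680589
d₂ = d₁ − σ√T = 0.680589 − 0.399156 = 0.281432
e^{−rT} = 0.843678
N(−d₁) = 0.248066,  N(−d₂) = 0.389189
price = K·e^{−rT}·N(−d₂) − S·N(−d₁) = 10.326619 − 7.975319 = 2.351300
[stock A call K=168.45]
σ√T = 0.2445·√2.4044 = 0.379125
d₁ = (ln(S/K) + (r+σ²/2)T) / (σ√T) = (ln(199.99/168.45) + (0.0613+0.2445²/2)·2.4044) / 0.379125 = (0.171628 + 0.219258) / 0.379125 = 1.031022
d₂ = d₁ − σ√T = 1.031022 − 0.379125 = 0.651897
e^{−rT} = 0.862958
N(d₁) = 0.848735,  N(d₂) = 0.742766
price = S·N(d₁) − K·e^{−rT}·N(d₂) = 169.738450 − 107.972357 = 61.766093

price(stock B put K=31.45) = 2.351300
price(stock A call K=168.45) = 61.766093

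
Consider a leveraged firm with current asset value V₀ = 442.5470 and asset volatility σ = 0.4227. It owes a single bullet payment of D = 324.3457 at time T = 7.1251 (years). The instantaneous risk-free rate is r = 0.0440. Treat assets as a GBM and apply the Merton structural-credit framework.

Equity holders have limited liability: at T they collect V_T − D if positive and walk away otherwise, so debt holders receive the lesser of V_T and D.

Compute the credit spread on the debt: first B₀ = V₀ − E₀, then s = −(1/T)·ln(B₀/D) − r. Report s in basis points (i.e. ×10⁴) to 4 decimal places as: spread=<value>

spread=418.9896

Apply the equity-as-call identities (strike 324.3457, horizon 7.1251 years):
d₁ = [ln(V₀/D) + (r + σ²/2)T] / (σ√T)
   = [ln(442.5470/324.3457) + (0.0440 + 0.5·0.4227²)·7.1251] / (0.4227·√7.1251)
   = [0.310737 + 0.950044] / 1.128308 = 1.117408
d₂ = d₁ − σ√T = 1.117408 − 1.128308 = -0.010900
N(d₁) = 0.868090,  N(d₂) = 0.495652,  e^(−rT) = 0.730881
E₀ = V₀·N(d₁) − D·e^(−rT)·N(d₂)
   = 442.5470·0.868090 − 324.3457·0.730881·0.495652 = 266.672398
B₀ = V₀ − E₀ = 442.5470 − 266.672398 = 175.874602
spread = −(1/T)·ln(B₀/D) − r = −(1/7.1251)·ln(175.874602/324.3457) − 0.0440 = 0.04189896
in basis points: 0.04189896 × 10⁴ = 418.9896 bp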